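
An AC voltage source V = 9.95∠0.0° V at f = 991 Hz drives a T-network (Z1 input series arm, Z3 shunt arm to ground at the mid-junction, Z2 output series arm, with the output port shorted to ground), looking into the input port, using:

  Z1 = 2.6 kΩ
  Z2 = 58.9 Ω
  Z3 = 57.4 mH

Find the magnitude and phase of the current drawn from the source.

Step 1 — Angular frequency: ω = 2π·f = 2π·991 = 6227 rad/s.
Step 2 — Component impedances:
  Z1: Z = R = 2600 Ω
  Z2: Z = R = 58.9 Ω
  Z3: Z = jωL = j·6227·0.0574 = 0 + j357.4 Ω
Step 3 — With the output port shorted to ground, the output series arm Z2 runs from the junction to ground; the shunt arm Z3 also runs from the junction to ground. They appear in parallel: Z3 || Z2 = 57.34 + j9.45 Ω.
Step 4 — Series with input arm Z1: Z_in = Z1 + (Z3 || Z2) = 2657 + j9.45 Ω = 2657∠0.2° Ω.
Step 5 — Source phasor: V = 9.95∠0.0° V = 9.95 V.
Step 6 — Ohm's law: I = V / Z_total = (9.95) / (2657 + j9.45) = 0.003744 - j1.332e-05 A.
Step 7 — Convert to polar: |I| = 0.003744 A, ∠I = -0.2°.

I = 0.003744∠-0.2° A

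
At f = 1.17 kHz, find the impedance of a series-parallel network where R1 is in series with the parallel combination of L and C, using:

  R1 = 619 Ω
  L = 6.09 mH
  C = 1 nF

Step 1 — Angular frequency: ω = 2π·f = 2π·1170 = 7351 rad/s.
Step 2 — Component impedances:
  R1: Z = R = 619 Ω
  L: Z = jωL = j·7351·0.00609 = 0 + j44.77 Ω
  C: Z = 1/(jωC) = -j/(ω·C) = 0 - j1.36e+05 Ω
Step 3 — Parallel branch: L || C = 1/(1/L + 1/C) = 0 + j44.78 Ω.
Step 4 — Series with R1: Z_total = R1 + (L || C) = 619 + j44.78 Ω = 620.6∠4.1° Ω.

Z = 619 + j44.78 Ω = 620.6∠4.1° Ω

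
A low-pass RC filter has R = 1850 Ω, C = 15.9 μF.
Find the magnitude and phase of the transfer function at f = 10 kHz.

Step 1 — Angular frequency: ω = 2π·1e+04 = 6.283e+04 rad/s.
Step 2 — Transfer function: H(jω) = 1/(1 + jωRC).
Step 3 — Denominator: 1 + jωRC = 1 + j·6.283e+04·1850·1.59e-05 = 1 + j1848.
Step 4 — H = 2.928e-07 - j0.0005411.
Step 5 — Magnitude: |H| = 0.0005411 (-65.3 dB); phase: φ = -90.0°.

|H| = 0.0005411 (-65.3 dB), φ = -90.0°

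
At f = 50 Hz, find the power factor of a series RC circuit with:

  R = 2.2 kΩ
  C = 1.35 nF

Step 1 — Angular frequency: ω = 2π·f = 2π·50 = 314.2 rad/s.
Step 2 — Component impedances:
  R: Z = R = 2200 Ω
  C: Z = 1/(jωC) = -j/(ω·C) = 0 - j2.358e+06 Ω
Step 3 — Series combination: Z_total = R + C = 2200 - j2.358e+06 Ω = 2.358e+06∠-89.9° Ω.
Step 4 — Power factor: PF = cos(φ) = Re(Z)/|Z| = 2200/2.35785e+06 = 0.0009331.
Step 5 — Type: Im(Z) = -2.358e+06 ⇒ leading (phase φ = -89.9°).

PF = 0.0009331 (leading, φ = -89.9°)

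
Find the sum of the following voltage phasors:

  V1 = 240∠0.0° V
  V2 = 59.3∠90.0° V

Step 1 — Convert each phasor to rectangular form:
  V1 = 240·(cos(0.0°) + j·sin(0.0°)) = 240 V
  V2 = 59.3·(cos(90.0°) + j·sin(90.0°)) = 0 + j59.3 V
Step 2 — Sum components: V_total = 240 + j59.3 V.
Step 3 — Convert to polar: |V_total| = 247.2 V, ∠V_total = 13.9°.

V_total = 247.2∠13.9° V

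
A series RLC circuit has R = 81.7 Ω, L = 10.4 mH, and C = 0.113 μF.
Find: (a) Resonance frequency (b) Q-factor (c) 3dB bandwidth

Step 1 — Resonance: ω₀ = 1/√(LC) = 1/√(0.0104·1.13e-07) = 2.917e+04 rad/s.
Step 2 — f₀ = ω₀/(2π) = 4643 Hz.
Step 3 — Series Q: Q = ω₀L/R = 2.917e+04·0.0104/81.7 = 3.713.
Step 4 — Bandwidth: Δω = ω₀/Q = 7856 rad/s; BW = Δω/(2π) = 1250 Hz.

(a) f₀ = 4643 Hz  (b) Q = 3.713  (c) BW = 1250 Hz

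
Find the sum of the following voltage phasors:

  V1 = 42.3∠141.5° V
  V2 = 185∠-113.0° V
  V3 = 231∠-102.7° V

Step 1 — Convert each phasor to rectangular form:
  V1 = 42.3·(cos(141.5°) + j·sin(141.5°)) = -33.1 + j26.33 V
  V2 = 185·(cos(-113.0°) + j·sin(-113.0°)) = -72.29 - j170.3 V
  V3 = 231·(cos(-102.7°) + j·sin(-102.7°)) = -50.78 - j225.3 V
Step 2 — Sum components: V_total = -156.2 - j369.3 V.
Step 3 — Convert to polar: |V_total| = 401 V, ∠V_total = -112.9°.

V_total = 401∠-112.9° V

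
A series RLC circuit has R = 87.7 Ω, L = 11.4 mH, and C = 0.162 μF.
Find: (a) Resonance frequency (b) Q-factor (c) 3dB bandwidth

Step 1 — Resonance: ω₀ = 1/√(LC) = 1/√(0.0114·1.62e-07) = 2.327e+04 rad/s.
Step 2 — f₀ = ω₀/(2π) = 3703 Hz.
Step 3 — Series Q: Q = ω₀L/R = 2.327e+04·0.0114/87.7 = 3.025.
Step 4 — Bandwidth: Δω = ω₀/Q = 7693 rad/s; BW = Δω/(2π) = 1224 Hz.

(a) f₀ = 3703 Hz  (b) Q = 3.025  (c) BW = 1224 Hz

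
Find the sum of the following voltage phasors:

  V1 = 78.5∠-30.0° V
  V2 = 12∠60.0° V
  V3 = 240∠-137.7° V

Step 1 — Convert each phasor to rectangular form:
  V1 = 78.5·(cos(-30.0°) + j·sin(-30.0°)) = 67.98 - j39.25 V
  V2 = 12·(cos(60.0°) + j·sin(60.0°)) = 6 + j10.39 V
  V3 = 240·(cos(-137.7°) + j·sin(-137.7°)) = -177.5 - j161.5 V
Step 2 — Sum components: V_total = -103.5 - j190.4 V.
Step 3 — Convert to polar: |V_total| = 216.7 V, ∠V_total = -118.5°.

V_total = 216.7∠-118.5° V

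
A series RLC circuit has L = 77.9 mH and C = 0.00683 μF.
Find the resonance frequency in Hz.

Step 1 — Resonance condition Im(Z)=0 gives ω₀ = 1/√(LC).
Step 2 — ω₀ = 1/√(0.0779·6.83e-09) = 4.335e+04 rad/s.
Step 3 — f₀ = ω₀/(2π) = 6900 Hz.

f₀ = 6900 Hz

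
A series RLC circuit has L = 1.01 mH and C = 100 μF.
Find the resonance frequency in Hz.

Step 1 — Resonance condition Im(Z)=0 gives ω₀ = 1/√(LC).
Step 2 — ω₀ = 1/√(0.00101·0.0001) = 3147 rad/s.
Step 3 — f₀ = ω₀/(2π) = 500.8 Hz.

f₀ = 500.8 Hz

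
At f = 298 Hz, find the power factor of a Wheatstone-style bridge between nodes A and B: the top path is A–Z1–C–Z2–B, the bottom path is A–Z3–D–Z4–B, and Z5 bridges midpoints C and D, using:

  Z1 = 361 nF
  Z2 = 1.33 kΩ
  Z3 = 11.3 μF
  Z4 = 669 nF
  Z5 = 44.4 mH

Step 1 — Angular frequency: ω = 2π·f = 2π·298 = 1872 rad/s.
Step 2 — Component impedances:
  Z1: Z = 1/(jωC) = -j/(ω·C) = 0 - j1479 Ω
  Z2: Z = R = 1330 Ω
  Z3: Z = 1/(jωC) = -j/(ω·C) = 0 - j47.26 Ω
  Z4: Z = 1/(jωC) = -j/(ω·C) = 0 - j798.3 Ω
  Z5: Z = jωL = j·1872·0.0444 = 0 + j83.13 Ω
Step 3 — Bridge requires nodal analysis (the Z5 bridge couples midpoints C and D, so the two paths cannot be reduced to a simple series/parallel combination). Setting node B to ground and injecting 1 A at node A, the 3-node admittance system at A, C, D solves to V_A = Z_AB = 370.3 - j646.3 Ω = 744.8∠-60.2° Ω.
Step 4 — Power factor: PF = cos(φ) = Re(Z)/|Z| = 370.28/744.82 = 0.4971.
Step 5 — Type: Im(Z) = -646.3 ⇒ leading (phase φ = -60.2°).

PF = 0.4971 (leading, φ = -60.2°)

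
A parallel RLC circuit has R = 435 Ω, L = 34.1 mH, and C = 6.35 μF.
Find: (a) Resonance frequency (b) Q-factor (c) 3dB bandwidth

Step 1 — Resonance: ω₀ = 1/√(LC) = 1/√(0.0341·6.35e-06) = 2149 rad/s.
Step 2 — f₀ = ω₀/(2π) = 342 Hz.
Step 3 — Parallel Q: Q = R/(ω₀L) = 435/(2149·0.0341) = 5.936.
Step 4 — Bandwidth: Δω = ω₀/Q = 362 rad/s; BW = Δω/(2π) = 57.62 Hz.

(a) f₀ = 342 Hz  (b) Q = 5.936  (c) BW = 57.62 Hz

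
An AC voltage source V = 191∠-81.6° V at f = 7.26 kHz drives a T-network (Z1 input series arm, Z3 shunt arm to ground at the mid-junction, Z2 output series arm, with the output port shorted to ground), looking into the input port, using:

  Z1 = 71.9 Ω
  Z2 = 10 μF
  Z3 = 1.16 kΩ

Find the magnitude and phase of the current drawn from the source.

Step 1 — Angular frequency: ω = 2π·f = 2π·7260 = 4.562e+04 rad/s.
Step 2 — Component impedances:
  Z1: Z = R = 71.9 Ω
  Z2: Z = 1/(jωC) = -j/(ω·C) = 0 - j2.192 Ω
  Z3: Z = R = 1160 Ω
Step 3 — With the output port shorted to ground, the output series arm Z2 runs from the junction to ground; the shunt arm Z3 also runs from the junction to ground. They appear in parallel: Z3 || Z2 = 0.004143 - j2.192 Ω.
Step 4 — Series with input arm Z1: Z_in = Z1 + (Z3 || Z2) = 71.9 - j2.192 Ω = 71.94∠-1.7° Ω.
Step 5 — Source phasor: V = 191∠-81.6° V = 27.9 - j189 V.
Step 6 — Ohm's law: I = V / Z_total = (27.9 - j189) / (71.9 - j2.192) = 0.4677 - j2.614 A.
Step 7 — Convert to polar: |I| = 2.655 A, ∠I = -79.9°.

I = 2.655∠-79.9° A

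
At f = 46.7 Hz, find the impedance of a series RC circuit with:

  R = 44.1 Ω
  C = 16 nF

Step 1 — Angular frequency: ω = 2π·f = 2π·46.7 = 293.4 rad/s.
Step 2 — Component impedances:
  R: Z = R = 44.1 Ω
  C: Z = 1/(jωC) = -j/(ω·C) = 0 - j2.13e+05 Ω
Step 3 — Series combination: Z_total = R + C = 44.1 - j2.13e+05 Ω = 2.13e+05∠-90.0° Ω.

Z = 44.1 - j2.13e+05 Ω = 2.13e+05∠-90.0° Ω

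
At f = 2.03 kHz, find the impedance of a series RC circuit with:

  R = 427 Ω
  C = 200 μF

Step 1 — Angular frequency: ω = 2π·f = 2π·2030 = 1.275e+04 rad/s.
Step 2 — Component impedances:
  R: Z = R = 427 Ω
  C: Z = 1/(jωC) = -j/(ω·C) = 0 - j0.392 Ω
Step 3 — Series combination: Z_total = R + C = 427 - j0.392 Ω = 427∠-0.1° Ω.

Z = 427 - j0.392 Ω = 427∠-0.1° Ω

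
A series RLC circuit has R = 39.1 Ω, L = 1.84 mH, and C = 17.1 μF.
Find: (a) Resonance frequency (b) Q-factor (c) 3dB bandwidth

Step 1 — Resonance condition Im(Z)=0 gives ω₀ = 1/√(LC).
Step 2 — ω₀ = 1/√(0.00184·1.71e-05) = 5638 rad/s.
Step 3 — f₀ = ω₀/(2π) = 897.2 Hz.
Step 4 — Series Q: Q = ω₀L/R = 5638·0.00184/39.1 = 0.2653.
Step 5 — 3dB bandwidth: Δω = ω₀/Q = 2.125e+04 rad/s; BW = Δω/(2π) = 3382 Hz.

(a) f₀ = 897.2 Hz  (b) Q = 0.2653  (c) BW = 3382 Hz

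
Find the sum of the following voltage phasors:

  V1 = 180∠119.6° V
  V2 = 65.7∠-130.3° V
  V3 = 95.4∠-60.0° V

Step 1 — Convert each phasor to rectangular form:
  V1 = 180·(cos(119.6°) + j·sin(119.6°)) = -88.91 + j156.5 V
  V2 = 65.7·(cos(-130.3°) + j·sin(-130.3°)) = -42.49 - j50.11 V
  V3 = 95.4·(cos(-60.0°) + j·sin(-60.0°)) = 47.7 - j82.62 V
Step 2 — Sum components: V_total = -83.7 + j23.78 V.
Step 3 — Convert to polar: |V_total| = 87.02 V, ∠V_total = 164.1°.

V_total = 87.02∠164.1° V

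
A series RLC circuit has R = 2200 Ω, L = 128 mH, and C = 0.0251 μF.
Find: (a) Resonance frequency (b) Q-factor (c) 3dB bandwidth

Step 1 — Resonance: ω₀ = 1/√(LC) = 1/√(0.128·2.51e-08) = 1.764e+04 rad/s.
Step 2 — f₀ = ω₀/(2π) = 2808 Hz.
Step 3 — Series Q: Q = ω₀L/R = 1.764e+04·0.128/2200 = 1.026.
Step 4 — Bandwidth: Δω = ω₀/Q = 1.719e+04 rad/s; BW = Δω/(2π) = 2735 Hz.

(a) f₀ = 2808 Hz  (b) Q = 1.026  (c) BW = 2735 Hz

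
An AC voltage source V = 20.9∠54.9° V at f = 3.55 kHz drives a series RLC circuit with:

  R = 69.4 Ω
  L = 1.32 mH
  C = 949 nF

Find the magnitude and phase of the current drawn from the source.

Step 1 — Angular frequency: ω = 2π·f = 2π·3550 = 2.231e+04 rad/s.
Step 2 — Component impedances:
  R: Z = R = 69.4 Ω
  L: Z = jωL = j·2.231e+04·0.00132 = 0 + j29.44 Ω
  C: Z = 1/(jωC) = -j/(ω·C) = 0 - j47.24 Ω
Step 3 — Series combination: Z_total = R + L + C = 69.4 - j17.8 Ω = 71.65∠-14.4° Ω.
Step 4 — Source phasor: V = 20.9∠54.9° V = 12.02 + j17.1 V.
Step 5 — Ohm's law: I = V / Z_total = (12.02 + j17.1) / (69.4 - j17.8) = 0.1032 + j0.2729 A.
Step 6 — Convert to polar: |I| = 0.2917 A, ∠I = 69.3°.

I = 0.2917∠69.3° A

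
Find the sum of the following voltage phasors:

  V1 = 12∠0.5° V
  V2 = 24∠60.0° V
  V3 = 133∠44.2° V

Step 1 — Convert each phasor to rectangular form:
  V1 = 12·(cos(0.5°) + j·sin(0.5°)) = 12 + j0.1047 V
  V2 = 24·(cos(60.0°) + j·sin(60.0°)) = 12 + j20.78 V
  V3 = 133·(cos(44.2°) + j·sin(44.2°)) = 95.35 + j92.72 V
Step 2 — Sum components: V_total = 119.3 + j113.6 V.
Step 3 — Convert to polar: |V_total| = 164.8 V, ∠V_total = 43.6°.

V_total = 164.8∠43.6° V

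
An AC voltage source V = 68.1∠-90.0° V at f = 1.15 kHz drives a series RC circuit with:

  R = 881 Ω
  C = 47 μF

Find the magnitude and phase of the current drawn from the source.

Step 1 — Angular frequency: ω = 2π·f = 2π·1150 = 7226 rad/s.
Step 2 — Component impedances:
  R: Z = R = 881 Ω
  C: Z = 1/(jωC) = -j/(ω·C) = 0 - j2.945 Ω
Step 3 — Series combination: Z_total = R + C = 881 - j2.945 Ω = 881∠-0.2° Ω.
Step 4 — Source phasor: V = 68.1∠-90.0° V = 0 - j68.1 V.
Step 5 — Ohm's law: I = V / Z_total = (0 - j68.1) / (881 - j2.945) = 0.0002584 - j0.0773 A.
Step 6 — Convert to polar: |I| = 0.0773 A, ∠I = -89.8°.

I = 0.0773∠-89.8° A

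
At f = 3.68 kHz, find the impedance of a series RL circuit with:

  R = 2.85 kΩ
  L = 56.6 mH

Step 1 — Angular frequency: ω = 2π·f = 2π·3680 = 2.312e+04 rad/s.
Step 2 — Component impedances:
  R: Z = R = 2850 Ω
  L: Z = jωL = j·2.312e+04·0.0566 = 0 + j1309 Ω
Step 3 — Series combination: Z_total = R + L = 2850 + j1309 Ω = 3136∠24.7° Ω.

Z = 2850 + j1309 Ω = 3136∠24.7° Ω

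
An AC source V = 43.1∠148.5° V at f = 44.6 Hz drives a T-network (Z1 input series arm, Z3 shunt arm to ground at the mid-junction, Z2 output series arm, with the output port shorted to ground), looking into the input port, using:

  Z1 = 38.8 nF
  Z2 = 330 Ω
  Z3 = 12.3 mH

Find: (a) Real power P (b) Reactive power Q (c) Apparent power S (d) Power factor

Step 1 — Angular frequency: ω = 2π·f = 2π·44.6 = 280.2 rad/s.
Step 2 — Component impedances:
  Z1: Z = 1/(jωC) = -j/(ω·C) = 0 - j9.197e+04 Ω
  Z2: Z = R = 330 Ω
  Z3: Z = jωL = j·280.2·0.0123 = 0 + j3.447 Ω
Step 3 — With the output port shorted to ground, the output series arm Z2 runs from the junction to ground; the shunt arm Z3 also runs from the junction to ground. They appear in parallel: Z3 || Z2 = 0.036 + j3.446 Ω.
Step 4 — Series with input arm Z1: Z_in = Z1 + (Z3 || Z2) = 0.036 - j9.197e+04 Ω = 9.197e+04∠-90.0° Ω.
Step 5 — Source phasor: V = 43.1∠148.5° V = -36.75 + j22.52 V.
Step 6 — Current: I = V / Z = -0.0002449 - j0.0003996 A = 0.0004686∠-121.5° A.
Step 7 — Complex power: S = V·I* = 7.906e-09 - j0.0202 VA.
Step 8 — Real power: P = Re(S) = 7.906e-09 W.
Step 9 — Reactive power: Q = Im(S) = -0.0202 VAR.
Step 10 — Apparent power: |S| = 0.0202 VA.
Step 11 — Power factor: PF = P/|S| = 3.914e-07 (leading).

(a) P = 7.906e-09 W  (b) Q = -0.0202 VAR  (c) S = 0.0202 VA  (d) PF = 3.914e-07 (leading)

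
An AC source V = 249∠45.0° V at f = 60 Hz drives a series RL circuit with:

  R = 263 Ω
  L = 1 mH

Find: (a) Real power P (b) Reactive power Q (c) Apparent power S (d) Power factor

Step 1 — Angular frequency: ω = 2π·f = 2π·60 = 377 rad/s.
Step 2 — Component impedances:
  R: Z = R = 263 Ω
  L: Z = jωL = j·377·0.001 = 0 + j0.377 Ω
Step 3 — Series combination: Z_total = R + L = 263 + j0.377 Ω = 263∠0.1° Ω.
Step 4 — Source phasor: V = 249∠45.0° V = 176.1 + j176.1 V.
Step 5 — Current: I = V / Z = 0.6704 + j0.6685 A = 0.9468∠44.9° A.
Step 6 — Complex power: S = V·I* = 235.7 + j0.3379 VA.
Step 7 — Real power: P = Re(S) = 235.7 W.
Step 8 — Reactive power: Q = Im(S) = 0.3379 VAR.
Step 9 — Apparent power: |S| = 235.7 VA.
Step 10 — Power factor: PF = P/|S| = 1 (lagging).

(a) P = 235.7 W  (b) Q = 0.3379 VAR  (c) S = 235.7 VA  (d) PF = 1 (lagging)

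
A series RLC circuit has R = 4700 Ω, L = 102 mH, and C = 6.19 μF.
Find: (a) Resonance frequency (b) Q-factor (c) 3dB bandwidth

Step 1 — Resonance: ω₀ = 1/√(LC) = 1/√(0.102·6.19e-06) = 1259 rad/s.
Step 2 — f₀ = ω₀/(2π) = 200.3 Hz.
Step 3 — Series Q: Q = ω₀L/R = 1259·0.102/4700 = 0.02731.
Step 4 — Bandwidth: Δω = ω₀/Q = 4.608e+04 rad/s; BW = Δω/(2π) = 7334 Hz.

(a) f₀ = 200.3 Hz  (b) Q = 0.02731  (c) BW = 7334 Hz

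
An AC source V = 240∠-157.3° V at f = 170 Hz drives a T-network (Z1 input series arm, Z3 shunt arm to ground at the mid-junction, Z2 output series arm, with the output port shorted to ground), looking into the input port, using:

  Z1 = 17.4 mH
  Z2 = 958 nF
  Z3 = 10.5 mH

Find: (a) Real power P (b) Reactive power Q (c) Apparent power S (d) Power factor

Step 1 — Angular frequency: ω = 2π·f = 2π·170 = 1068 rad/s.
Step 2 — Component impedances:
  Z1: Z = jωL = j·1068·0.0174 = 0 + j18.59 Ω
  Z2: Z = 1/(jωC) = -j/(ω·C) = 0 - j977.3 Ω
  Z3: Z = jωL = j·1068·0.0105 = 0 + j11.22 Ω
Step 3 — With the output port shorted to ground, the output series arm Z2 runs from the junction to ground; the shunt arm Z3 also runs from the junction to ground. They appear in parallel: Z3 || Z2 = 0 + j11.35 Ω.
Step 4 — Series with input arm Z1: Z_in = Z1 + (Z3 || Z2) = 0 + j29.93 Ω = 29.93∠90.0° Ω.
Step 5 — Source phasor: V = 240∠-157.3° V = -221.4 - j92.62 V.
Step 6 — Current: I = V / Z = -3.094 + j7.397 A = 8.018∠112.7° A.
Step 7 — Complex power: S = V·I* = 0 + j1924 VA.
Step 8 — Real power: P = Re(S) = 0 W.
Step 9 — Reactive power: Q = Im(S) = 1924 VAR.
Step 10 — Apparent power: |S| = 1924 VA.
Step 11 — Power factor: PF = P/|S| = 0 (lagging).

(a) P = 0 W  (b) Q = 1924 VAR  (c) S = 1924 VA  (d) PF = 0 (lagging)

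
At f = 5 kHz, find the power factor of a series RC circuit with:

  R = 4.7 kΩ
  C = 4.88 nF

Step 1 — Angular frequency: ω = 2π·f = 2π·5000 = 3.142e+04 rad/s.
Step 2 — Component impedances:
  R: Z = R = 4700 Ω
  C: Z = 1/(jωC) = -j/(ω·C) = 0 - j6523 Ω
Step 3 — Series combination: Z_total = R + C = 4700 - j6523 Ω = 8040∠-54.2° Ω.
Step 4 — Power factor: PF = cos(φ) = Re(Z)/|Z| = 4700/8040 = 0.5846.
Step 5 — Type: Im(Z) = -6523 ⇒ leading (phase φ = -54.2°).

PF = 0.5846 (leading, φ = -54.2°)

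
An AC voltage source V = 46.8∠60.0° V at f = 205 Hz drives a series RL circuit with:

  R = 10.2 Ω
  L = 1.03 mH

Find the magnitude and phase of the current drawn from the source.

Step 1 — Angular frequency: ω = 2π·f = 2π·205 = 1288 rad/s.
Step 2 — Component impedances:
  R: Z = R = 10.2 Ω
  L: Z = jωL = j·1288·0.00103 = 0 + j1.327 Ω
Step 3 — Series combination: Z_total = R + L = 10.2 + j1.327 Ω = 10.29∠7.4° Ω.
Step 4 — Source phasor: V = 46.8∠60.0° V = 23.4 + j40.53 V.
Step 5 — Ohm's law: I = V / Z_total = (23.4 + j40.53) / (10.2 + j1.327) = 2.764 + j3.614 A.
Step 6 — Convert to polar: |I| = 4.55 A, ∠I = 52.6°.

I = 4.55∠52.6° A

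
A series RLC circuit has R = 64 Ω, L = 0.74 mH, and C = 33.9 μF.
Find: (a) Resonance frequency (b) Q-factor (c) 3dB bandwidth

Step 1 — Resonance: ω₀ = 1/√(LC) = 1/√(0.00074·3.39e-05) = 6314 rad/s.
Step 2 — f₀ = ω₀/(2π) = 1005 Hz.
Step 3 — Series Q: Q = ω₀L/R = 6314·0.00074/64 = 0.073.
Step 4 — Bandwidth: Δω = ω₀/Q = 8.649e+04 rad/s; BW = Δω/(2π) = 1.376e+04 Hz.

(a) f₀ = 1005 Hz  (b) Q = 0.073  (c) BW = 1.376e+04 Hz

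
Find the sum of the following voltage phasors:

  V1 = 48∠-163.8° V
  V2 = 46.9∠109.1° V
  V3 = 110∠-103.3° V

Step 1 — Convert each phasor to rectangular form:
  V1 = 48·(cos(-163.8°) + j·sin(-163.8°)) = -46.09 - j13.39 V
  V2 = 46.9·(cos(109.1°) + j·sin(109.1°)) = -15.35 + j44.32 V
  V3 = 110·(cos(-103.3°) + j·sin(-103.3°)) = -25.31 - j107 V
Step 2 — Sum components: V_total = -86.75 - j76.12 V.
Step 3 — Convert to polar: |V_total| = 115.4 V, ∠V_total = -138.7°.

V_total = 115.4∠-138.7° V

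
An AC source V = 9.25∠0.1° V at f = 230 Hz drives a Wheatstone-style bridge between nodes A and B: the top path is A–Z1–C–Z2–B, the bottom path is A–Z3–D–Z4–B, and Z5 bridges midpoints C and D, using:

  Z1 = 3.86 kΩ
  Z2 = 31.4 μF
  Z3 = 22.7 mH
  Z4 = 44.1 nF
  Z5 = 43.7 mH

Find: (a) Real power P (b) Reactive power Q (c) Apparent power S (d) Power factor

Step 1 — Angular frequency: ω = 2π·f = 2π·230 = 1445 rad/s.
Step 2 — Component impedances:
  Z1: Z = R = 3860 Ω
  Z2: Z = 1/(jωC) = -j/(ω·C) = 0 - j22.04 Ω
  Z3: Z = jωL = j·1445·0.0227 = 0 + j32.8 Ω
  Z4: Z = 1/(jωC) = -j/(ω·C) = 0 - j1.569e+04 Ω
  Z5: Z = jωL = j·1445·0.0437 = 0 + j63.15 Ω
Step 3 — Bridge requires nodal analysis (the Z5 bridge couples midpoints C and D, so the two paths cannot be reduced to a simple series/parallel combination). Setting node B to ground and injecting 1 A at node A, the 3-node admittance system at A, C, D solves to V_A = Z_AB = 2.392 + j73.97 Ω = 74.01∠88.1° Ω.
Step 4 — Source phasor: V = 9.25∠0.1° V = 9.25 + j0.01614 V.
Step 5 — Current: I = V / Z = 0.004258 - j0.1249 A = 0.125∠-88.0° A.
Step 6 — Complex power: S = V·I* = 0.03737 + j1.156 VA.
Step 7 — Real power: P = Re(S) = 0.03737 W.
Step 8 — Reactive power: Q = Im(S) = 1.156 VAR.
Step 9 — Apparent power: |S| = 1.156 VA.
Step 10 — Power factor: PF = P/|S| = 0.03232 (lagging).

(a) P = 0.03737 W  (b) Q = 1.156 VAR  (c) S = 1.156 VA  (d) PF = 0.03232 (lagging)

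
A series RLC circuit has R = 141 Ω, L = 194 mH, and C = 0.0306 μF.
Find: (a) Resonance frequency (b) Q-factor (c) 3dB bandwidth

Step 1 — Resonance: ω₀ = 1/√(LC) = 1/√(0.194·3.06e-08) = 1.298e+04 rad/s.
Step 2 — f₀ = ω₀/(2π) = 2066 Hz.
Step 3 — Series Q: Q = ω₀L/R = 1.298e+04·0.194/141 = 17.86.
Step 4 — Bandwidth: Δω = ω₀/Q = 726.8 rad/s; BW = Δω/(2π) = 115.7 Hz.

(a) f₀ = 2066 Hz  (b) Q = 17.86  (c) BW = 115.7 Hz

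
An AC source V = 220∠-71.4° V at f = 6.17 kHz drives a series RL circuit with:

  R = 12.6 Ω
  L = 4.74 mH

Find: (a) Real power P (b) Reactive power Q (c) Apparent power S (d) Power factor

Step 1 — Angular frequency: ω = 2π·f = 2π·6170 = 3.877e+04 rad/s.
Step 2 — Component impedances:
  R: Z = R = 12.6 Ω
  L: Z = jωL = j·3.877e+04·0.00474 = 0 + j183.8 Ω
Step 3 — Series combination: Z_total = R + L = 12.6 + j183.8 Ω = 184.2∠86.1° Ω.
Step 4 — Source phasor: V = 220∠-71.4° V = 70.17 - j208.5 V.
Step 5 — Current: I = V / Z = -1.103 - j0.4575 A = 1.194∠-157.5° A.
Step 6 — Complex power: S = V·I* = 17.98 + j262.2 VA.
Step 7 — Real power: P = Re(S) = 17.98 W.
Step 8 — Reactive power: Q = Im(S) = 262.2 VAR.
Step 9 — Apparent power: |S| = 262.8 VA.
Step 10 — Power factor: PF = P/|S| = 0.06841 (lagging).

(a) P = 17.98 W  (b) Q = 262.2 VAR  (c) S = 262.8 VA  (d) PF = 0.06841 (lagging)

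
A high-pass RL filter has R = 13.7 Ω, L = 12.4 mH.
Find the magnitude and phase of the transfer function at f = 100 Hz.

Step 1 — Angular frequency: ω = 2π·100 = 628.3 rad/s.
Step 2 — Transfer function: H(jω) = jωL/(R + jωL).
Step 3 — Numerator jωL = j·7.791; denominator R + jωL = 13.7 + j7.791.
Step 4 — H = 0.2444 + j0.4297.
Step 5 — Magnitude: |H| = 0.4943 (-6.1 dB); phase: φ = 60.4°.

|H| = 0.4943 (-6.1 dB), φ = 60.4°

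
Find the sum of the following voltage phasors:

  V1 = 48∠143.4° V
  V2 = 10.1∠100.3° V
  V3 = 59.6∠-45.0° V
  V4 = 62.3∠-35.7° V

Step 1 — Convert each phasor to rectangular form:
  V1 = 48·(cos(143.4°) + j·sin(143.4°)) = -38.54 + j28.62 V
  V2 = 10.1·(cos(100.3°) + j·sin(100.3°)) = -1.806 + j9.937 V
  V3 = 59.6·(cos(-45.0°) + j·sin(-45.0°)) = 42.14 - j42.14 V
  V4 = 62.3·(cos(-35.7°) + j·sin(-35.7°)) = 50.59 - j36.35 V
Step 2 — Sum components: V_total = 52.4 - j39.94 V.
Step 3 — Convert to polar: |V_total| = 65.88 V, ∠V_total = -37.3°.

V_total = 65.88∠-37.3° V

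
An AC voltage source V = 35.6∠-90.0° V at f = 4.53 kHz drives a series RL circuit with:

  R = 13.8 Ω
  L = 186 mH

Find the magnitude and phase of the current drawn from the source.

Step 1 — Angular frequency: ω = 2π·f = 2π·4530 = 2.846e+04 rad/s.
Step 2 — Component impedances:
  R: Z = R = 13.8 Ω
  L: Z = jωL = j·2.846e+04·0.186 = 0 + j5294 Ω
Step 3 — Series combination: Z_total = R + L = 13.8 + j5294 Ω = 5294∠89.9° Ω.
Step 4 — Source phasor: V = 35.6∠-90.0° V = 0 - j35.6 V.
Step 5 — Ohm's law: I = V / Z_total = (0 - j35.6) / (13.8 + j5294) = -0.006724 - j1.753e-05 A.
Step 6 — Convert to polar: |I| = 0.006724 A, ∠I = -179.9°.

I = 0.006724∠-179.9° A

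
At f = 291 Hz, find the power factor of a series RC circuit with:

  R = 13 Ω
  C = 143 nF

Step 1 — Angular frequency: ω = 2π·f = 2π·291 = 1828 rad/s.
Step 2 — Component impedances:
  R: Z = R = 13 Ω
  C: Z = 1/(jωC) = -j/(ω·C) = 0 - j3825 Ω
Step 3 — Series combination: Z_total = R + C = 13 - j3825 Ω = 3825∠-89.8° Ω.
Step 4 — Power factor: PF = cos(φ) = Re(Z)/|Z| = 13/3825 = 0.003399.
Step 5 — Type: Im(Z) = -3825 ⇒ leading (phase φ = -89.8°).

PF = 0.003399 (leading, φ = -89.8°)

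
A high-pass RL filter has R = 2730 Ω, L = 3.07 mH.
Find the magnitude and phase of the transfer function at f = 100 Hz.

Step 1 — Angular frequency: ω = 2π·100 = 628.3 rad/s.
Step 2 — Transfer function: H(jω) = jωL/(R + jωL).
Step 3 — Numerator jωL = j·1.929; denominator R + jωL = 2730 + j1.929.
Step 4 — H = 4.992e-07 + j0.0007066.
Step 5 — Magnitude: |H| = 0.0007066 (-63.0 dB); phase: φ = 90.0°.

|H| = 0.0007066 (-63.0 dB), φ = 90.0°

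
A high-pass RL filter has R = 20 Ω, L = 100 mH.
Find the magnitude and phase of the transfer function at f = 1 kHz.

Step 1 — Angular frequency: ω = 2π·1000 = 6283 rad/s.
Step 2 — Transfer function: H(jω) = jωL/(R + jωL).
Step 3 — Numerator jωL = j·628.3; denominator R + jωL = 20 + j628.3.
Step 4 — H = 0.999 + j0.0318.
Step 5 — Magnitude: |H| = 0.9995 (-0.0 dB); phase: φ = 1.8°.

|H| = 0.9995 (-0.0 dB), φ = 1.8°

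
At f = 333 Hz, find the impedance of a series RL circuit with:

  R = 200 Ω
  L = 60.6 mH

Step 1 — Angular frequency: ω = 2π·f = 2π·333 = 2092 rad/s.
Step 2 — Component impedances:
  R: Z = R = 200 Ω
  L: Z = jωL = j·2092·0.0606 = 0 + j126.8 Ω
Step 3 — Series combination: Z_total = R + L = 200 + j126.8 Ω = 236.8∠32.4° Ω.

Z = 200 + j126.8 Ω = 236.8∠32.4° Ω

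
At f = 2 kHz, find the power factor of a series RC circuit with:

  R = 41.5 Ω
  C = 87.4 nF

Step 1 — Angular frequency: ω = 2π·f = 2π·2000 = 1.257e+04 rad/s.
Step 2 — Component impedances:
  R: Z = R = 41.5 Ω
  C: Z = 1/(jωC) = -j/(ω·C) = 0 - j910.5 Ω
Step 3 — Series combination: Z_total = R + C = 41.5 - j910.5 Ω = 911.4∠-87.4° Ω.
Step 4 — Power factor: PF = cos(φ) = Re(Z)/|Z| = 41.5/911.4 = 0.04553.
Step 5 — Type: Im(Z) = -910.5 ⇒ leading (phase φ = -87.4°).

PF = 0.04553 (leading, φ = -87.4°)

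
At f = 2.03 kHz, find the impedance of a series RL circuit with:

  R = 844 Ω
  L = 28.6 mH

Step 1 — Angular frequency: ω = 2π·f = 2π·2030 = 1.275e+04 rad/s.
Step 2 — Component impedances:
  R: Z = R = 844 Ω
  L: Z = jωL = j·1.275e+04·0.0286 = 0 + j364.8 Ω
Step 3 — Series combination: Z_total = R + L = 844 + j364.8 Ω = 919.5∠23.4° Ω.

Z = 844 + j364.8 Ω = 919.5∠23.4° Ω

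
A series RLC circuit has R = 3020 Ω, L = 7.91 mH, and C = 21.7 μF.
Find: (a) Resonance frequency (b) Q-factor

Step 1 — Resonance condition Im(Z)=0 gives ω₀ = 1/√(LC).
Step 2 — ω₀ = 1/√(0.00791·2.17e-05) = 2414 rad/s.
Step 3 — f₀ = ω₀/(2π) = 384.2 Hz.
Step 4 — Series Q: Q = ω₀L/R = 2414·0.00791/3020 = 0.006322.

(a) f₀ = 384.2 Hz  (b) Q = 0.006322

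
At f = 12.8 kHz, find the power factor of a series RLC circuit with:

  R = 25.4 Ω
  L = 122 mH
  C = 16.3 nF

Step 1 — Angular frequency: ω = 2π·f = 2π·1.28e+04 = 8.042e+04 rad/s.
Step 2 — Component impedances:
  R: Z = R = 25.4 Ω
  L: Z = jωL = j·8.042e+04·0.122 = 0 + j9812 Ω
  C: Z = 1/(jωC) = -j/(ω·C) = 0 - j762.8 Ω
Step 3 — Series combination: Z_total = R + L + C = 25.4 + j9049 Ω = 9049∠89.8° Ω.
Step 4 — Power factor: PF = cos(φ) = Re(Z)/|Z| = 25.4/9049 = 0.002807.
Step 5 — Type: Im(Z) = 9049 ⇒ lagging (phase φ = 89.8°).

PF = 0.002807 (lagging, φ = 89.8°)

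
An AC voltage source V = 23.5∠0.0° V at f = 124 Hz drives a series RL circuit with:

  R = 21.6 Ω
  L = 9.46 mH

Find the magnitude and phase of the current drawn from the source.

Step 1 — Angular frequency: ω = 2π·f = 2π·124 = 779.1 rad/s.
Step 2 — Component impedances:
  R: Z = R = 21.6 Ω
  L: Z = jωL = j·779.1·0.00946 = 0 + j7.37 Ω
Step 3 — Series combination: Z_total = R + L = 21.6 + j7.37 Ω = 22.82∠18.8° Ω.
Step 4 — Source phasor: V = 23.5∠0.0° V = 23.5 V.
Step 5 — Ohm's law: I = V / Z_total = (23.5) / (21.6 + j7.37) = 0.9745 - j0.3325 A.
Step 6 — Convert to polar: |I| = 1.03 A, ∠I = -18.8°.

I = 1.03∠-18.8° A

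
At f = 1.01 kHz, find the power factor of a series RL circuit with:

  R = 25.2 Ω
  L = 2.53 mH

Step 1 — Angular frequency: ω = 2π·f = 2π·1010 = 6346 rad/s.
Step 2 — Component impedances:
  R: Z = R = 25.2 Ω
  L: Z = jωL = j·6346·0.00253 = 0 + j16.06 Ω
Step 3 — Series combination: Z_total = R + L = 25.2 + j16.06 Ω = 29.88∠32.5° Ω.
Step 4 — Power factor: PF = cos(φ) = Re(Z)/|Z| = 25.2/29.88 = 0.8434.
Step 5 — Type: Im(Z) = 16.06 ⇒ lagging (phase φ = 32.5°).

PF = 0.8434 (lagging, φ = 32.5°)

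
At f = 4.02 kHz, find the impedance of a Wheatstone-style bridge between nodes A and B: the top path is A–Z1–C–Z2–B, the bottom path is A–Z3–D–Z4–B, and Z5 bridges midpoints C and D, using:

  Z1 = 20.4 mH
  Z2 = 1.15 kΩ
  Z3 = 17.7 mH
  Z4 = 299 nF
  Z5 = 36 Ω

Step 1 — Angular frequency: ω = 2π·f = 2π·4020 = 2.526e+04 rad/s.
Step 2 — Component impedances:
  Z1: Z = jωL = j·2.526e+04·0.0204 = 0 + j515.3 Ω
  Z2: Z = R = 1150 Ω
  Z3: Z = jωL = j·2.526e+04·0.0177 = 0 + j447.1 Ω
  Z4: Z = 1/(jωC) = -j/(ω·C) = 0 - j132.4 Ω
  Z5: Z = R = 36 Ω
Step 3 — Bridge requires nodal analysis (the Z5 bridge couples midpoints C and D, so the two paths cannot be reduced to a simple series/parallel combination). Setting node B to ground and injecting 1 A at node A, the 3-node admittance system at A, C, D solves to V_A = Z_AB = 21.59 + j112.5 Ω = 114.6∠79.1° Ω.

Z = 21.59 + j112.5 Ω = 114.6∠79.1° Ω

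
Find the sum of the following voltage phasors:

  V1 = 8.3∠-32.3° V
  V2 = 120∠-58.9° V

Step 1 — Convert each phasor to rectangular form:
  V1 = 8.3·(cos(-32.3°) + j·sin(-32.3°)) = 7.016 - j4.435 V
  V2 = 120·(cos(-58.9°) + j·sin(-58.9°)) = 61.98 - j102.8 V
Step 2 — Sum components: V_total = 69 - j107.2 V.
Step 3 — Convert to polar: |V_total| = 127.5 V, ∠V_total = -57.2°.

V_total = 127.5∠-57.2° V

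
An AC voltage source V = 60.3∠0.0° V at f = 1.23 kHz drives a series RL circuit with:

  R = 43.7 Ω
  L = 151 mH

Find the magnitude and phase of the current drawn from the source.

Step 1 — Angular frequency: ω = 2π·f = 2π·1230 = 7728 rad/s.
Step 2 — Component impedances:
  R: Z = R = 43.7 Ω
  L: Z = jωL = j·7728·0.151 = 0 + j1167 Ω
Step 3 — Series combination: Z_total = R + L = 43.7 + j1167 Ω = 1168∠87.9° Ω.
Step 4 — Source phasor: V = 60.3∠0.0° V = 60.3 V.
Step 5 — Ohm's law: I = V / Z_total = (60.3) / (43.7 + j1167) = 0.001932 - j0.0516 A.
Step 6 — Convert to polar: |I| = 0.05164 A, ∠I = -87.9°.

I = 0.05164∠-87.9° A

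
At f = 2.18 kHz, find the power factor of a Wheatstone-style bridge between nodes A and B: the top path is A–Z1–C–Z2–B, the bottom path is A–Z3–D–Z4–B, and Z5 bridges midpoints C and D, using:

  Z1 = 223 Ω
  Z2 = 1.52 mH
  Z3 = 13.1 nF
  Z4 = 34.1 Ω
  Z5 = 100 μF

Step 1 — Angular frequency: ω = 2π·f = 2π·2180 = 1.37e+04 rad/s.
Step 2 — Component impedances:
  Z1: Z = R = 223 Ω
  Z2: Z = jωL = j·1.37e+04·0.00152 = 0 + j20.82 Ω
  Z3: Z = 1/(jωC) = -j/(ω·C) = 0 - j5573 Ω
  Z4: Z = R = 34.1 Ω
  Z5: Z = 1/(jωC) = -j/(ω·C) = 0 - j0.7301 Ω
Step 3 — Bridge requires nodal analysis (the Z5 bridge couples midpoints C and D, so the two paths cannot be reduced to a simple series/parallel combination). Setting node B to ground and injecting 1 A at node A, the 3-node admittance system at A, C, D solves to V_A = Z_AB = 232.1 + j6.327 Ω = 232.1∠1.6° Ω.
Step 4 — Power factor: PF = cos(φ) = Re(Z)/|Z| = 232.06/232.15 = 0.9996.
Step 5 — Type: Im(Z) = 6.327 ⇒ lagging (phase φ = 1.6°).

PF = 0.9996 (lagging, φ = 1.6°)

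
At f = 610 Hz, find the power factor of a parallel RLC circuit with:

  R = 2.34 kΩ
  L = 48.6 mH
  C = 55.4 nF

Step 1 — Angular frequency: ω = 2π·f = 2π·610 = 3833 rad/s.
Step 2 — Component impedances:
  R: Z = R = 2340 Ω
  L: Z = jωL = j·3833·0.0486 = 0 + j186.3 Ω
  C: Z = 1/(jωC) = -j/(ω·C) = 0 - j4710 Ω
Step 3 — Parallel combination: 1/Z_total = 1/R + 1/L + 1/C; Z_total = 15.96 + j192.6 Ω = 193.3∠85.3° Ω.
Step 4 — Power factor: PF = cos(φ) = Re(Z)/|Z| = 15.964/193.28 = 0.0826.
Step 5 — Type: Im(Z) = 192.6 ⇒ lagging (phase φ = 85.3°).

PF = 0.0826 (lagging, φ = 85.3°)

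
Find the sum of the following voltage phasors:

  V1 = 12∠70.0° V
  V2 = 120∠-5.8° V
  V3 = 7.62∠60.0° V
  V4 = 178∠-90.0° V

Step 1 — Convert each phasor to rectangular form:
  V1 = 12·(cos(70.0°) + j·sin(70.0°)) = 4.104 + j11.28 V
  V2 = 120·(cos(-5.8°) + j·sin(-5.8°)) = 119.4 - j12.13 V
  V3 = 7.62·(cos(60.0°) + j·sin(60.0°)) = 3.81 + j6.599 V
  V4 = 178·(cos(-90.0°) + j·sin(-90.0°)) = 0 - j178 V
Step 2 — Sum components: V_total = 127.3 - j172.3 V.
Step 3 — Convert to polar: |V_total| = 214.2 V, ∠V_total = -53.5°.

V_total = 214.2∠-53.5° V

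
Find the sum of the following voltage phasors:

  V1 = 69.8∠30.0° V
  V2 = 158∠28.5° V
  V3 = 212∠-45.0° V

Step 1 — Convert each phasor to rectangular form:
  V1 = 69.8·(cos(30.0°) + j·sin(30.0°)) = 60.45 + j34.9 V
  V2 = 158·(cos(28.5°) + j·sin(28.5°)) = 138.9 + j75.39 V
  V3 = 212·(cos(-45.0°) + j·sin(-45.0°)) = 149.9 - j149.9 V
Step 2 — Sum components: V_total = 349.2 - j39.62 V.
Step 3 — Convert to polar: |V_total| = 351.4 V, ∠V_total = -6.5°.

V_total = 351.4∠-6.5° V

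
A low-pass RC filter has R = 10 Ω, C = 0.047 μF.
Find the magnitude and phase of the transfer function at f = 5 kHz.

Step 1 — Angular frequency: ω = 2π·5000 = 3.142e+04 rad/s.
Step 2 — Transfer function: H(jω) = 1/(1 + jωRC).
Step 3 — Denominator: 1 + jωRC = 1 + j·3.142e+04·10·4.7e-08 = 1 + j0.01477.
Step 4 — H = 0.9998 - j0.01476.
Step 5 — Magnitude: |H| = 0.9999 (-0.0 dB); phase: φ = -0.8°.

|H| = 0.9999 (-0.0 dB), φ = -0.8°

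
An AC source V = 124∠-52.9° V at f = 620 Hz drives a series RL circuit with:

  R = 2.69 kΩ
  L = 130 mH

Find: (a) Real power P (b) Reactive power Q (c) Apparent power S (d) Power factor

Step 1 — Angular frequency: ω = 2π·f = 2π·620 = 3896 rad/s.
Step 2 — Component impedances:
  R: Z = R = 2690 Ω
  L: Z = jωL = j·3896·0.13 = 0 + j506.4 Ω
Step 3 — Series combination: Z_total = R + L = 2690 + j506.4 Ω = 2737∠10.7° Ω.
Step 4 — Source phasor: V = 124∠-52.9° V = 74.8 - j98.9 V.
Step 5 — Current: I = V / Z = 0.02017 - j0.04056 A = 0.0453∠-63.6° A.
Step 6 — Complex power: S = V·I* = 5.52 + j1.039 VA.
Step 7 — Real power: P = Re(S) = 5.52 W.
Step 8 — Reactive power: Q = Im(S) = 1.039 VAR.
Step 9 — Apparent power: |S| = 5.617 VA.
Step 10 — Power factor: PF = P/|S| = 0.9827 (lagging).

(a) P = 5.52 W  (b) Q = 1.039 VAR  (c) S = 5.617 VA  (d) PF = 0.9827 (lagging)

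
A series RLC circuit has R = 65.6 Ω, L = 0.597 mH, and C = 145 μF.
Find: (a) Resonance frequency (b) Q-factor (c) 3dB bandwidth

Step 1 — Resonance condition Im(Z)=0 gives ω₀ = 1/√(LC).
Step 2 — ω₀ = 1/√(0.000597·0.000145) = 3399 rad/s.
Step 3 — f₀ = ω₀/(2π) = 540.9 Hz.
Step 4 — Series Q: Q = ω₀L/R = 3399·0.000597/65.6 = 0.03093.
Step 5 — 3dB bandwidth: Δω = ω₀/Q = 1.099e+05 rad/s; BW = Δω/(2π) = 1.749e+04 Hz.

(a) f₀ = 540.9 Hz  (b) Q = 0.03093  (c) BW = 1.749e+04 Hz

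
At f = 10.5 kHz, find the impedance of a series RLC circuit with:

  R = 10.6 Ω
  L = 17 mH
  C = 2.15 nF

Step 1 — Angular frequency: ω = 2π·f = 2π·1.05e+04 = 6.597e+04 rad/s.
Step 2 — Component impedances:
  R: Z = R = 10.6 Ω
  L: Z = jωL = j·6.597e+04·0.017 = 0 + j1122 Ω
  C: Z = 1/(jωC) = -j/(ω·C) = 0 - j7050 Ω
Step 3 — Series combination: Z_total = R + L + C = 10.6 - j5929 Ω = 5929∠-89.9° Ω.

Z = 10.6 - j5929 Ω = 5929∠-89.9° Ω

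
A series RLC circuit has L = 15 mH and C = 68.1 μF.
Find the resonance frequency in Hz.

Step 1 — Resonance condition Im(Z)=0 gives ω₀ = 1/√(LC).
Step 2 — ω₀ = 1/√(0.015·6.81e-05) = 989.4 rad/s.
Step 3 — f₀ = ω₀/(2π) = 157.5 Hz.

f₀ = 157.5 Hz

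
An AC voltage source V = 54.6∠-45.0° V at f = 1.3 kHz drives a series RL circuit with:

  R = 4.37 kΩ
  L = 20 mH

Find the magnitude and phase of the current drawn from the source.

Step 1 — Angular frequency: ω = 2π·f = 2π·1300 = 8168 rad/s.
Step 2 — Component impedances:
  R: Z = R = 4370 Ω
  L: Z = jωL = j·8168·0.02 = 0 + j163.4 Ω
Step 3 — Series combination: Z_total = R + L = 4370 + j163.4 Ω = 4373∠2.1° Ω.
Step 4 — Source phasor: V = 54.6∠-45.0° V = 38.61 - j38.61 V.
Step 5 — Ohm's law: I = V / Z_total = (38.61 - j38.61) / (4370 + j163.4) = 0.008493 - j0.009152 A.
Step 6 — Convert to polar: |I| = 0.01249 A, ∠I = -47.1°.

I = 0.01249∠-47.1° A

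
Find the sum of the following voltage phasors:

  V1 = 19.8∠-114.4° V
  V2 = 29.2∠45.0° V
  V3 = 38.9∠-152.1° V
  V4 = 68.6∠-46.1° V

Step 1 — Convert each phasor to rectangular form:
  V1 = 19.8·(cos(-114.4°) + j·sin(-114.4°)) = -8.179 - j18.03 V
  V2 = 29.2·(cos(45.0°) + j·sin(45.0°)) = 20.65 + j20.65 V
  V3 = 38.9·(cos(-152.1°) + j·sin(-152.1°)) = -34.38 - j18.2 V
  V4 = 68.6·(cos(-46.1°) + j·sin(-46.1°)) = 47.57 - j49.43 V
Step 2 — Sum components: V_total = 25.66 - j65.02 V.
Step 3 — Convert to polar: |V_total| = 69.9 V, ∠V_total = -68.5°.

V_total = 69.9∠-68.5° V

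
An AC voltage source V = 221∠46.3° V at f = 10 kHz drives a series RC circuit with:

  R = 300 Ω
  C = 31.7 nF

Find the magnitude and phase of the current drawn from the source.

Step 1 — Angular frequency: ω = 2π·f = 2π·1e+04 = 6.283e+04 rad/s.
Step 2 — Component impedances:
  R: Z = R = 300 Ω
  C: Z = 1/(jωC) = -j/(ω·C) = 0 - j502.1 Ω
Step 3 — Series combination: Z_total = R + C = 300 - j502.1 Ω = 584.9∠-59.1° Ω.
Step 4 — Source phasor: V = 221∠46.3° V = 152.7 + j159.8 V.
Step 5 — Ohm's law: I = V / Z_total = (152.7 + j159.8) / (300 - j502.1) = -0.1006 + j0.3642 A.
Step 6 — Convert to polar: |I| = 0.3779 A, ∠I = 105.4°.

I = 0.3779∠105.4° A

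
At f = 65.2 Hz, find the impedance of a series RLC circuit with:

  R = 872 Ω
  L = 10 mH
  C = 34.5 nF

Step 1 — Angular frequency: ω = 2π·f = 2π·65.2 = 409.7 rad/s.
Step 2 — Component impedances:
  R: Z = R = 872 Ω
  L: Z = jωL = j·409.7·0.01 = 0 + j4.097 Ω
  C: Z = 1/(jωC) = -j/(ω·C) = 0 - j7.075e+04 Ω
Step 3 — Series combination: Z_total = R + L + C = 872 - j7.075e+04 Ω = 7.076e+04∠-89.3° Ω.

Z = 872 - j7.075e+04 Ω = 7.076e+04∠-89.3° Ω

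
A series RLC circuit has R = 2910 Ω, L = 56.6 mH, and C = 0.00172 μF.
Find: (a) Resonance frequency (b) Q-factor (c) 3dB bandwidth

Step 1 — Resonance: ω₀ = 1/√(LC) = 1/√(0.0566·1.72e-09) = 1.014e+05 rad/s.
Step 2 — f₀ = ω₀/(2π) = 1.613e+04 Hz.
Step 3 — Series Q: Q = ω₀L/R = 1.014e+05·0.0566/2910 = 1.971.
Step 4 — Bandwidth: Δω = ω₀/Q = 5.141e+04 rad/s; BW = Δω/(2π) = 8183 Hz.

(a) f₀ = 1.613e+04 Hz  (b) Q = 1.971  (c) BW = 8183 Hz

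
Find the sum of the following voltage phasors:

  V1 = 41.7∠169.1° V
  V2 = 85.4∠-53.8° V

Step 1 — Convert each phasor to rectangular form:
  V1 = 41.7·(cos(169.1°) + j·sin(169.1°)) = -40.95 + j7.885 V
  V2 = 85.4·(cos(-53.8°) + j·sin(-53.8°)) = 50.44 - j68.91 V
Step 2 — Sum components: V_total = 9.49 - j61.03 V.
Step 3 — Convert to polar: |V_total| = 61.76 V, ∠V_total = -81.2°.

V_total = 61.76∠-81.2° V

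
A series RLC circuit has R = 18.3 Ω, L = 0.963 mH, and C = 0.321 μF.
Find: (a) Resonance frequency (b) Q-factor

Step 1 — Resonance condition Im(Z)=0 gives ω₀ = 1/√(LC).
Step 2 — ω₀ = 1/√(0.000963·3.21e-07) = 5.688e+04 rad/s.
Step 3 — f₀ = ω₀/(2π) = 9052 Hz.
Step 4 — Series Q: Q = ω₀L/R = 5.688e+04·0.000963/18.3 = 2.993.

(a) f₀ = 9052 Hz  (b) Q = 2.993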